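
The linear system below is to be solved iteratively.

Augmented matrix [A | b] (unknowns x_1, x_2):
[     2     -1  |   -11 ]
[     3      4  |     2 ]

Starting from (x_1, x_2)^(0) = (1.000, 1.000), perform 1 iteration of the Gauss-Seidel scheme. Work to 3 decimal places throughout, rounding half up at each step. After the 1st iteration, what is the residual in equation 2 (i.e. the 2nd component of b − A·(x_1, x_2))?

Iteration 1:
  x_1 = (-11 - (-1)·1.000) / (2) = -5.000
  x_2 = (2 - (3)·-5.000) / (4) = 4.250
Residual b − A·x = (3.250, 0.000)

0.000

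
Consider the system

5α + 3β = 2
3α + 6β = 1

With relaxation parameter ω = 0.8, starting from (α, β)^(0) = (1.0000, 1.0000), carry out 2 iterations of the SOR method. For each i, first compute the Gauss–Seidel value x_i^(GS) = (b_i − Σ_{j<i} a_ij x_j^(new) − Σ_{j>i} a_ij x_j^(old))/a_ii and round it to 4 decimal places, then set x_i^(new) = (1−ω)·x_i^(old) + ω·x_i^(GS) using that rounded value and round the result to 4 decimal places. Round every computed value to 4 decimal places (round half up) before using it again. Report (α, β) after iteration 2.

Iteration 1:
  α: GS value = (2 - (3)·1.0000) / (5) = -0.2000;  α ← (1−ω)·1.0000 + ω·-0.2000 = 0.0400
  β: GS value = (1 - (3)·0.0400) / (6) = 0.1467;  β ← (1−ω)·1.0000 + ω·0.1467 = 0.3174
Iteration 2:
  α: GS value = (2 - (3)·0.3174) / (5) = 0.2096;  α ← (1−ω)·0.0400 + ω·0.2096 = 0.1757
  β: GS value = (1 - (3)·0.1757) / (6) = 0.0788;  β ← (1−ω)·0.3174 + ω·0.0788 = 0.1265

(0.1757, 0.1265)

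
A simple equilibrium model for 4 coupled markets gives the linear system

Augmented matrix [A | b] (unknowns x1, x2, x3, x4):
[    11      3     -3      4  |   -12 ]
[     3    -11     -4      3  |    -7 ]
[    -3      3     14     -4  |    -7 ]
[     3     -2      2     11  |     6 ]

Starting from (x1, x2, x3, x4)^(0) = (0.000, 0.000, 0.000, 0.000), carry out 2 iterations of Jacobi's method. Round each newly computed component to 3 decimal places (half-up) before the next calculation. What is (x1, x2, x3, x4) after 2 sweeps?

Iteration 1:
  x1 = (-12 - (3)·0.000 - (-3)·0.000 - (4)·0.000) / (11) = -1.091
  x2 = (-7 - (3)·0.000 - (-4)·0.000 - (3)·0.000) / (-11) = 0.636
  x3 = (-7 - (-3)·0.000 - (3)·0.000 - (-4)·0.000) / (14) = -0.500
  x4 = (6 - (3)·0.000 - (-2)·0.000 - (2)·0.000) / (11) = 0.545
Iteration 2:
  x1 = (-12 - (3)·0.636 - (-3)·-0.500 - (4)·0.545) / (11) = -1.599
  x2 = (-7 - (3)·-1.091 - (-4)·-0.500 - (3)·0.545) / (-11) = 0.669
  x3 = (-7 - (-3)·-1.091 - (3)·0.636 - (-4)·0.545) / (14) = -0.714
  x4 = (6 - (3)·-1.091 - (-2)·0.636 - (2)·-0.500) / (11) = 1.050

(-1.599, 0.669, -0.714, 1.050)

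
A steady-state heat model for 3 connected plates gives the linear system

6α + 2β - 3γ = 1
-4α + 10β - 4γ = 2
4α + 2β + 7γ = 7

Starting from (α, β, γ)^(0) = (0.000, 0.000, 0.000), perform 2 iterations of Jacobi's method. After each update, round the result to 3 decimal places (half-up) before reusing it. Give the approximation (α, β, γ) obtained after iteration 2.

(0.600, 0.667, 0.847)

Iteration 1:
  α = (1 - (2)·0.000 - (-3)·0.000) / (6) = 0.167
  β = (2 - (-4)·0.000 - (-4)·0.000) / (10) = 0.200
  γ = (7 - (4)·0.000 - (2)·0.000) / (7) = 1.000
Iteration 2:
  α = (1 - (2)·0.200 - (-3)·1.000) / (6) = 0.600
  β = (2 - (-4)·0.167 - (-4)·1.000) / (10) = 0.667
  γ = (7 - (4)·0.167 - (2)·0.200) / (7) = 0.847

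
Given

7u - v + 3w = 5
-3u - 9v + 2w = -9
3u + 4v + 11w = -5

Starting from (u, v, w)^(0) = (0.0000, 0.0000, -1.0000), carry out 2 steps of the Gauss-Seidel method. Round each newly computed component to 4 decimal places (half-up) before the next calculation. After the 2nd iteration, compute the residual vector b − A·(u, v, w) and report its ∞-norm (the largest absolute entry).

0.0437

Iteration 1:
  u = (5 - (-1)·0.0000 - (3)·-1.0000) / (7) = 1.1429
  v = (-9 - (-3)·1.1429 - (2)·-1.0000) / (-9) = 0.3968
  w = (-5 - (3)·1.1429 - (4)·0.3968) / (11) = -0.9105
Iteration 2:
  u = (5 - (-1)·0.3968 - (3)·-0.9105) / (7) = 1.1612
  v = (-9 - (-3)·1.1612 - (2)·-0.9105) / (-9) = 0.4106
  w = (-5 - (3)·1.1612 - (4)·0.4106) / (11) = -0.9205
Residual b − A·x = (0.0437, 0.0200, -0.0005); ∞-norm = 0.0437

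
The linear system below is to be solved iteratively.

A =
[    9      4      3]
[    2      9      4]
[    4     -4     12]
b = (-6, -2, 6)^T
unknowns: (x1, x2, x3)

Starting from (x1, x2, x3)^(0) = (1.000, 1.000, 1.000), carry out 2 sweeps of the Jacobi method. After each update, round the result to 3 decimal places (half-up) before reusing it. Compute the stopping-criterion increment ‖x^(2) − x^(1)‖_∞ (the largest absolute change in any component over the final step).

Iteration 1:
  x1 = (-6 - (4)·1.000 - (3)·1.000) / (9) = -1.444
  x2 = (-2 - (2)·1.000 - (4)·1.000) / (9) = -0.889
  x3 = (6 - (4)·1.000 - (-4)·1.000) / (12) = 0.500
Iteration 2:
  x1 = (-6 - (4)·-0.889 - (3)·0.500) / (9) = -0.438
  x2 = (-2 - (2)·-1.444 - (4)·0.500) / (9) = -0.124
  x3 = (6 - (4)·-1.444 - (-4)·-0.889) / (12) = 0.685
Change: (1.006, 0.765, 0.185) → max |·| = 1.006

1.006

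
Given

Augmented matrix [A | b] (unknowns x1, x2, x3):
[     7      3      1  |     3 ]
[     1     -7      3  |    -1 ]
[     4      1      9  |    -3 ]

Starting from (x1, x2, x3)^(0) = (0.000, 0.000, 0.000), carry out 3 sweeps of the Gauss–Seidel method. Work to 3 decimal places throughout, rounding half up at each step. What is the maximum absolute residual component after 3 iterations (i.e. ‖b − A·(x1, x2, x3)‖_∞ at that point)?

0.135

Iteration 1:
  x1 = (3 - (3)·0.000 - (1)·0.000) / (7) = 0.429
  x2 = (-1 - (1)·0.429 - (3)·0.000) / (-7) = 0.204
  x3 = (-3 - (4)·0.429 - (1)·0.204) / (9) = -0.547
Iteration 2:
  x1 = (3 - (3)·0.204 - (1)·-0.547) / (7) = 0.419
  x2 = (-1 - (1)·0.419 - (3)·-0.547) / (-7) = -0.032
  x3 = (-3 - (4)·0.419 - (1)·-0.032) / (9) = -0.516
Iteration 3:
  x1 = (3 - (3)·-0.032 - (1)·-0.516) / (7) = 0.516
  x2 = (-1 - (1)·0.516 - (3)·-0.516) / (-7) = -0.005
  x3 = (-3 - (4)·0.516 - (1)·-0.005) / (9) = -0.562
Residual b − A·x = (-0.035, 0.135, -0.001); ∞-norm = 0.135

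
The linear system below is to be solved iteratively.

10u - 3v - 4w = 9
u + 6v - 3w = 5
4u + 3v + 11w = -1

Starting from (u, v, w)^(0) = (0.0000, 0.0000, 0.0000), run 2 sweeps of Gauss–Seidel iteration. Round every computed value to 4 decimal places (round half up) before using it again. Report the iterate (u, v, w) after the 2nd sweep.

(0.8632, 0.3872, -0.5104)

Iteration 1:
  u = (9 - (-3)·0.0000 - (-4)·0.0000) / (10) = 0.9000
  v = (5 - (1)·0.9000 - (-3)·0.0000) / (6) = 0.6833
  w = (-1 - (4)·0.9000 - (3)·0.6833) / (11) = -0.6045
Iteration 2:
  u = (9 - (-3)·0.6833 - (-4)·-0.6045) / (10) = 0.8632
  v = (5 - (1)·0.8632 - (-3)·-0.6045) / (6) = 0.3872
  w = (-1 - (4)·0.8632 - (3)·0.3872) / (11) = -0.5104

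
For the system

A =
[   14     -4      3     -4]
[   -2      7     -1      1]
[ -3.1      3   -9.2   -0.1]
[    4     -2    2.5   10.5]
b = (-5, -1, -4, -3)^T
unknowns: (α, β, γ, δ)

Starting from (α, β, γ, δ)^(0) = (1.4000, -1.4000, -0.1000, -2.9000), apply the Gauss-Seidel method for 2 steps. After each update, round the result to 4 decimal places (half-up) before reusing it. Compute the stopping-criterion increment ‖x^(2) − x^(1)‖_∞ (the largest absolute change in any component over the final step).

0.9683

Iteration 1:
  α = (-5 - (-4)·-1.4000 - (3)·-0.1000 - (-4)·-2.9000) / (14) = -1.5643
  β = (-1 - (-2)·-1.5643 - (-1)·-0.1000 - (1)·-2.9000) / (7) = -0.1898
  γ = (-4 - (-3.1)·-1.5643 - (3)·-0.1898 - (-0.1)·-2.9000) / (-9.2) = 0.9315
  δ = (-3 - (4)·-1.5643 - (-2)·-0.1898 - (2.5)·0.9315) / (10.5) = 0.0523
Iteration 2:
  α = (-5 - (-4)·-0.1898 - (3)·0.9315 - (-4)·0.0523) / (14) = -0.5960
  β = (-1 - (-2)·-0.5960 - (-1)·0.9315 - (1)·0.0523) / (7) = -0.1875
  γ = (-4 - (-3.1)·-0.5960 - (3)·-0.1875 - (-0.1)·0.0523) / (-9.2) = 0.5739
  δ = (-3 - (4)·-0.5960 - (-2)·-0.1875 - (2.5)·0.5739) / (10.5) = -0.2310
Change: (0.9683, 0.0023, -0.3576, -0.2833) → max |·| = 0.9683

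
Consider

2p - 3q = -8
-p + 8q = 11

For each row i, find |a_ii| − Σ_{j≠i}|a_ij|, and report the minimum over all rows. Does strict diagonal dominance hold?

row 1: |2| − (3) = -1
row 2: |8| − (1) = 7
minimum over rows = -1 → not strictly diagonally dominant

-1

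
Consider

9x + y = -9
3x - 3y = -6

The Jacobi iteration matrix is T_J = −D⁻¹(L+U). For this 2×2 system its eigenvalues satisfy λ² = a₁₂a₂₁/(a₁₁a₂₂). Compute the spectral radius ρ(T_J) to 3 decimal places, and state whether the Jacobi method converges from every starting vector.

a₁₂a₂₁/(a₁₁a₂₂) = (1)·(3) / ((9)·(-3)) = -0.111111
ρ = √|-0.111111| = √0.111111 = 0.333
ρ < 1, so Jacobi converges

0.333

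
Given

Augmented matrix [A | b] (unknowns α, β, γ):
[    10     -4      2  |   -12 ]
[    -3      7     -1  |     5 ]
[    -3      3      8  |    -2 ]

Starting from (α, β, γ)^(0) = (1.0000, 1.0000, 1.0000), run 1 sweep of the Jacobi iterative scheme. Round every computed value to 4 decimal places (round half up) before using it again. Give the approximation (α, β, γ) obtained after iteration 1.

(-1.0000, 1.2857, -0.2500)

Iteration 1:
  α = (-12 - (-4)·1.0000 - (2)·1.0000) / (10) = -1.0000
  β = (5 - (-3)·1.0000 - (-1)·1.0000) / (7) = 1.2857
  γ = (-2 - (-3)·1.0000 - (3)·1.0000) / (8) = -0.2500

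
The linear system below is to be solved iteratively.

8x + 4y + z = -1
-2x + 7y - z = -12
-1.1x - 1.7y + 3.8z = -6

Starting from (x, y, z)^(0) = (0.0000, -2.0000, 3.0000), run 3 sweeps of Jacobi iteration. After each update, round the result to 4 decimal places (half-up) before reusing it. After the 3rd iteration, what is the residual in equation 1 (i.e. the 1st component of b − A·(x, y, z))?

-0.4482

Iteration 1:
  x = (-1 - (4)·-2.0000 - (1)·3.0000) / (8) = 0.5000
  y = (-12 - (-2)·0.0000 - (-1)·3.0000) / (7) = -1.2857
  z = (-6 - (-1.1)·0.0000 - (-1.7)·-2.0000) / (3.8) = -2.4737
Iteration 2:
  x = (-1 - (4)·-1.2857 - (1)·-2.4737) / (8) = 0.8271
  y = (-12 - (-2)·0.5000 - (-1)·-2.4737) / (7) = -1.9248
  z = (-6 - (-1.1)·0.5000 - (-1.7)·-1.2857) / (3.8) = -2.0094
Iteration 3:
  x = (-1 - (4)·-1.9248 - (1)·-2.0094) / (8) = 1.0886
  y = (-12 - (-2)·0.8271 - (-1)·-2.0094) / (7) = -1.7650
  z = (-6 - (-1.1)·0.8271 - (-1.7)·-1.9248) / (3.8) = -2.2006
Residual b − A·x = (-0.4482, 0.3316, 0.5592)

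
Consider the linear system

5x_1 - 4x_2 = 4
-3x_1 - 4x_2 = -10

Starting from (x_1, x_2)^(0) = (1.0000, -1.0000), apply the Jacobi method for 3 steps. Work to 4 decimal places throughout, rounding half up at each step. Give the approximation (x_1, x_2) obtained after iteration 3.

(2.8000, 0.8500)

Iteration 1:
  x_1 = (4 - (-4)·-1.0000) / (5) = 0.0000
  x_2 = (-10 - (-3)·1.0000) / (-4) = 1.7500
Iteration 2:
  x_1 = (4 - (-4)·1.7500) / (5) = 2.2000
  x_2 = (-10 - (-3)·0.0000) / (-4) = 2.5000
Iteration 3:
  x_1 = (4 - (-4)·2.5000) / (5) = 2.8000
  x_2 = (-10 - (-3)·2.2000) / (-4) = 0.8500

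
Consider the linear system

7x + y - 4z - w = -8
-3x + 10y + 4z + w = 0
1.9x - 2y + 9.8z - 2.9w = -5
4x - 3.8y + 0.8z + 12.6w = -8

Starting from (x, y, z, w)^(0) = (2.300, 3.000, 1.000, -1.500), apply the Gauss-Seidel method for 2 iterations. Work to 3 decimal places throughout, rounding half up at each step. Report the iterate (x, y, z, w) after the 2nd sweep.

Iteration 1:
  x = (-8 - (1)·3.000 - (-4)·1.000 - (-1)·-1.500) / (7) = -1.214
  y = (0 - (-3)·-1.214 - (4)·1.000 - (1)·-1.500) / (10) = -0.614
  z = (-5 - (1.9)·-1.214 - (-2)·-0.614 - (-2.9)·-1.500) / (9.8) = -0.844
  w = (-8 - (4)·-1.214 - (-3.8)·-0.614 - (0.8)·-0.844) / (12.6) = -0.381
Iteration 2:
  x = (-8 - (1)·-0.614 - (-4)·-0.844 - (-1)·-0.381) / (7) = -1.592
  y = (0 - (-3)·-1.592 - (4)·-0.844 - (1)·-0.381) / (10) = -0.102
  z = (-5 - (1.9)·-1.592 - (-2)·-0.102 - (-2.9)·-0.381) / (9.8) = -0.335
  w = (-8 - (4)·-1.592 - (-3.8)·-0.102 - (0.8)·-0.335) / (12.6) = -0.139

(-1.592, -0.102, -0.335, -0.139)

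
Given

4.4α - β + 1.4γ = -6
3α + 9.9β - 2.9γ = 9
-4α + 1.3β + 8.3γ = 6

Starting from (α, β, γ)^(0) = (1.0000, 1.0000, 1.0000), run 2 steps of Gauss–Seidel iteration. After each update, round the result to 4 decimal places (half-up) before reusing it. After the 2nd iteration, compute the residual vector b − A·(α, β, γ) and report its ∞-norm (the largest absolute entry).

Iteration 1:
  α = (-6 - (-1)·1.0000 - (1.4)·1.0000) / (4.4) = -1.4545
  β = (9 - (3)·-1.4545 - (-2.9)·1.0000) / (9.9) = 1.6428
  γ = (6 - (-4)·-1.4545 - (1.3)·1.6428) / (8.3) = -0.2354
Iteration 2:
  α = (-6 - (-1)·1.6428 - (1.4)·-0.2354) / (4.4) = -0.9154
  β = (9 - (3)·-0.9154 - (-2.9)·-0.2354) / (9.9) = 1.1175
  γ = (6 - (-4)·-0.9154 - (1.3)·1.1175) / (8.3) = 0.1067
Residual b − A·x = (-1.0041, 0.9924, 0.0000); ∞-norm = 1.0041

1.0041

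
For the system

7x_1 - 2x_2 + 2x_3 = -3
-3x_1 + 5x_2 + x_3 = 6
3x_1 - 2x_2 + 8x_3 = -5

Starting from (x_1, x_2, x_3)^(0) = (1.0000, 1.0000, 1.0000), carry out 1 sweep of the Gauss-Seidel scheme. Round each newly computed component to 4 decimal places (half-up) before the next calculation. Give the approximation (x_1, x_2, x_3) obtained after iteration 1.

(-0.4286, 0.7428, -0.2786)

Iteration 1:
  x_1 = (-3 - (-2)·1.0000 - (2)·1.0000) / (7) = -0.4286
  x_2 = (6 - (-3)·-0.4286 - (1)·1.0000) / (5) = 0.7428
  x_3 = (-5 - (3)·-0.4286 - (-2)·0.7428) / (8) = -0.2786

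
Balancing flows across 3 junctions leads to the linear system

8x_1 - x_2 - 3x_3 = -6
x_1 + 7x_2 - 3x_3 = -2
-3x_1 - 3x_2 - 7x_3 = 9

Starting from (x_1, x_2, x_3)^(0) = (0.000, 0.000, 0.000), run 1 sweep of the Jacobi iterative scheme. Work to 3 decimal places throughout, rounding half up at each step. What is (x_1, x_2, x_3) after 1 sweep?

(-0.750, -0.286, -1.286)

Iteration 1:
  x_1 = (-6 - (-1)·0.000 - (-3)·0.000) / (8) = -0.750
  x_2 = (-2 - (1)·0.000 - (-3)·0.000) / (7) = -0.286
  x_3 = (9 - (-3)·0.000 - (-3)·0.000) / (-7) = -1.286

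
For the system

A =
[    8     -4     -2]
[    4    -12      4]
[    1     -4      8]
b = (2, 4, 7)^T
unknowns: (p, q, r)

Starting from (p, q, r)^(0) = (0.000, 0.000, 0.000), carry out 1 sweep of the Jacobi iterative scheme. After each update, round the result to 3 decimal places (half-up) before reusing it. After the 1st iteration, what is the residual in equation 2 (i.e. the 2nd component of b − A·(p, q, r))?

-4.496

Iteration 1:
  p = (2 - (-4)·0.000 - (-2)·0.000) / (8) = 0.250
  q = (4 - (4)·0.000 - (4)·0.000) / (-12) = -0.333
  r = (7 - (1)·0.000 - (-4)·0.000) / (8) = 0.875
Residual b − A·x = (0.418, -4.496, -1.582)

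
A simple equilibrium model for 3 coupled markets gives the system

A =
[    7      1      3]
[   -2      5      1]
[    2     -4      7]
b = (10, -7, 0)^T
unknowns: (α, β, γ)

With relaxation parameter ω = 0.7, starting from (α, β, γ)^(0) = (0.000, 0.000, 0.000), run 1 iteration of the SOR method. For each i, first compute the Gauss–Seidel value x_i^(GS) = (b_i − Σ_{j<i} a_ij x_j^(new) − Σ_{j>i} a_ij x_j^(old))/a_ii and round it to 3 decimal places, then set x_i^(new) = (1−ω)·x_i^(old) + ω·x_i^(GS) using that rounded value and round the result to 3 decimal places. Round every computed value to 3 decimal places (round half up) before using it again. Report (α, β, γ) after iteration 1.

(1.000, -0.700, -0.480)

Iteration 1:
  α: GS value = (10 - (1)·0.000 - (3)·0.000) / (7) = 1.429;  α ← (1−ω)·0.000 + ω·1.429 = 1.000
  β: GS value = (-7 - (-2)·1.000 - (1)·0.000) / (5) = -1.000;  β ← (1−ω)·0.000 + ω·-1.000 = -0.700
  γ: GS value = (0 - (2)·1.000 - (-4)·-0.700) / (7) = -0.686;  γ ← (1−ω)·0.000 + ω·-0.686 = -0.480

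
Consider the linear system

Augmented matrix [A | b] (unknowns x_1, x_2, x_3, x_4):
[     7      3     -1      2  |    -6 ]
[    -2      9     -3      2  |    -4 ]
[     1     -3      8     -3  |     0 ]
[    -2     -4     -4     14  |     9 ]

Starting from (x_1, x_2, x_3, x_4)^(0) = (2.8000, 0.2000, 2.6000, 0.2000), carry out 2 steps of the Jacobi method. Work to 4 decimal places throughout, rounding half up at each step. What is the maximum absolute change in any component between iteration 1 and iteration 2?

Iteration 1:
  x_1 = (-6 - (3)·0.2000 - (-1)·2.6000 - (2)·0.2000) / (7) = -0.6286
  x_2 = (-4 - (-2)·2.8000 - (-3)·2.6000 - (2)·0.2000) / (9) = 1.0000
  x_3 = (0 - (1)·2.8000 - (-3)·0.2000 - (-3)·0.2000) / (8) = -0.2000
  x_4 = (9 - (-2)·2.8000 - (-4)·0.2000 - (-4)·2.6000) / (14) = 1.8429
Iteration 2:
  x_1 = (-6 - (3)·1.0000 - (-1)·-0.2000 - (2)·1.8429) / (7) = -1.8408
  x_2 = (-4 - (-2)·-0.6286 - (-3)·-0.2000 - (2)·1.8429) / (9) = -1.0603
  x_3 = (0 - (1)·-0.6286 - (-3)·1.0000 - (-3)·1.8429) / (8) = 1.1447
  x_4 = (9 - (-2)·-0.6286 - (-4)·1.0000 - (-4)·-0.2000) / (14) = 0.7816
Change: (-1.2122, -2.0603, 1.3447, -1.0613) → max |·| = 2.0603

2.0603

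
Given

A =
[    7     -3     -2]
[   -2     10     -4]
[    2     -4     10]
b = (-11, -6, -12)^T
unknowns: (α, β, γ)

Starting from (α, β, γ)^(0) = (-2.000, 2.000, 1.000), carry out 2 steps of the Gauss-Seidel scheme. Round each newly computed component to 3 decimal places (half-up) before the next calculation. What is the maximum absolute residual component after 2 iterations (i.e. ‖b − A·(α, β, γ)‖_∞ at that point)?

3.970

Iteration 1:
  α = (-11 - (-3)·2.000 - (-2)·1.000) / (7) = -0.429
  β = (-6 - (-2)·-0.429 - (-4)·1.000) / (10) = -0.286
  γ = (-12 - (2)·-0.429 - (-4)·-0.286) / (10) = -1.229
Iteration 2:
  α = (-11 - (-3)·-0.286 - (-2)·-1.229) / (7) = -2.045
  β = (-6 - (-2)·-2.045 - (-4)·-1.229) / (10) = -1.501
  γ = (-12 - (2)·-2.045 - (-4)·-1.501) / (10) = -1.391
Residual b − A·x = (-3.970, -0.644, -0.004); ∞-norm = 3.970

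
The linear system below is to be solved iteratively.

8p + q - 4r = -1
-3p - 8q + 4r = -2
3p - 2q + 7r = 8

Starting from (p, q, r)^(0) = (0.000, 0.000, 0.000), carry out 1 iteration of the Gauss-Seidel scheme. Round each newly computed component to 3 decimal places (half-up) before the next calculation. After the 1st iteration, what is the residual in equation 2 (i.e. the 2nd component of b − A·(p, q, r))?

Iteration 1:
  p = (-1 - (1)·0.000 - (-4)·0.000) / (8) = -0.125
  q = (-2 - (-3)·-0.125 - (4)·0.000) / (-8) = 0.297
  r = (8 - (3)·-0.125 - (-2)·0.297) / (7) = 1.281
Residual b − A·x = (4.827, -5.123, 0.002)

-5.123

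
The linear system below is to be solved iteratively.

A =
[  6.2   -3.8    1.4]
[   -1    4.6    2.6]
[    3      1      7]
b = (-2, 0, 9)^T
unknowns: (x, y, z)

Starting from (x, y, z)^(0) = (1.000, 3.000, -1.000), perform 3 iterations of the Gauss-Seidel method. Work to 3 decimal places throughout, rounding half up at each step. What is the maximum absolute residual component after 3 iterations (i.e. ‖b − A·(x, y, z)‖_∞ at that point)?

Iteration 1:
  x = (-2 - (-3.8)·3.000 - (1.4)·-1.000) / (6.2) = 1.742
  y = (0 - (-1)·1.742 - (2.6)·-1.000) / (4.6) = 0.944
  z = (9 - (3)·1.742 - (1)·0.944) / (7) = 0.404
Iteration 2:
  x = (-2 - (-3.8)·0.944 - (1.4)·0.404) / (6.2) = 0.165
  y = (0 - (-1)·0.165 - (2.6)·0.404) / (4.6) = -0.192
  z = (9 - (3)·0.165 - (1)·-0.192) / (7) = 1.242
Iteration 3:
  x = (-2 - (-3.8)·-0.192 - (1.4)·1.242) / (6.2) = -0.721
  y = (0 - (-1)·-0.721 - (2.6)·1.242) / (4.6) = -0.859
  z = (9 - (3)·-0.721 - (1)·-0.859) / (7) = 1.717
Residual b − A·x = (-3.198, -1.234, 0.003); ∞-norm = 3.198

3.198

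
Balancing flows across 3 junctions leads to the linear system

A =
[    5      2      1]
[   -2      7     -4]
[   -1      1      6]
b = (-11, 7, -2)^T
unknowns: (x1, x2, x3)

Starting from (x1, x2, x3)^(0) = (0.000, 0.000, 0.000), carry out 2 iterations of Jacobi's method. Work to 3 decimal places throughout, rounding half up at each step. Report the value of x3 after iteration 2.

Iteration 1:
  x1 = (-11 - (2)·0.000 - (1)·0.000) / (5) = -2.200
  x2 = (7 - (-2)·0.000 - (-4)·0.000) / (7) = 1.000
  x3 = (-2 - (-1)·0.000 - (1)·0.000) / (6) = -0.333
Iteration 2:
  x1 = (-11 - (2)·1.000 - (1)·-0.333) / (5) = -2.533
  x2 = (7 - (-2)·-2.200 - (-4)·-0.333) / (7) = 0.181
  x3 = (-2 - (-1)·-2.200 - (1)·1.000) / (6) = -0.867

-0.867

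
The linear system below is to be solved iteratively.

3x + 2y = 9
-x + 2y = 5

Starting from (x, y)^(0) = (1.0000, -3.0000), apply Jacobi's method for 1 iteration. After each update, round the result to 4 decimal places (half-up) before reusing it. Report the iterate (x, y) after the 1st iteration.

(5.0000, 3.0000)

Iteration 1:
  x = (9 - (2)·-3.0000) / (3) = 5.0000
  y = (5 - (-1)·1.0000) / (2) = 3.0000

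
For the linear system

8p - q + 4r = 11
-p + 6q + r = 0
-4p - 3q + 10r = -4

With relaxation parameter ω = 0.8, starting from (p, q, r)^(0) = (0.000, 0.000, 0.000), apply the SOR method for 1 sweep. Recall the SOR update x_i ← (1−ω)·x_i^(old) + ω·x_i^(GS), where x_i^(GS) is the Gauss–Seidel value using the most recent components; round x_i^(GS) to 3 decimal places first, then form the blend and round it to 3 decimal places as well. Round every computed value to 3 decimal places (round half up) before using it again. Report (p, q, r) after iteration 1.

(1.100, 0.146, 0.067)

Iteration 1:
  p: GS value = (11 - (-1)·0.000 - (4)·0.000) / (8) = 1.375;  p ← (1−ω)·0.000 + ω·1.375 = 1.100
  q: GS value = (0 - (-1)·1.100 - (1)·0.000) / (6) = 0.183;  q ← (1−ω)·0.000 + ω·0.183 = 0.146
  r: GS value = (-4 - (-4)·1.100 - (-3)·0.146) / (10) = 0.084;  r ← (1−ω)·0.000 + ω·0.084 = 0.067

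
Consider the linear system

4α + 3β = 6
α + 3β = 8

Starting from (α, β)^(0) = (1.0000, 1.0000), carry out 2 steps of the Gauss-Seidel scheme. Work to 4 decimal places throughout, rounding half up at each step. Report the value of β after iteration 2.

2.7708

Iteration 1:
  α = (6 - (3)·1.0000) / (4) = 0.7500
  β = (8 - (1)·0.7500) / (3) = 2.4167
Iteration 2:
  α = (6 - (3)·2.4167) / (4) = -0.3125
  β = (8 - (1)·-0.3125) / (3) = 2.7708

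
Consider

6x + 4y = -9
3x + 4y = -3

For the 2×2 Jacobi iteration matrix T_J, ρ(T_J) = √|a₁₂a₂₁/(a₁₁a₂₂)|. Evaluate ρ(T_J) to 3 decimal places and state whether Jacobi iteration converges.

0.707

a₁₂a₂₁/(a₁₁a₂₂) = (4)·(3) / ((6)·(4)) = 0.500000
ρ = √|0.500000| = √0.500000 = 0.707
ρ < 1, so Jacobi converges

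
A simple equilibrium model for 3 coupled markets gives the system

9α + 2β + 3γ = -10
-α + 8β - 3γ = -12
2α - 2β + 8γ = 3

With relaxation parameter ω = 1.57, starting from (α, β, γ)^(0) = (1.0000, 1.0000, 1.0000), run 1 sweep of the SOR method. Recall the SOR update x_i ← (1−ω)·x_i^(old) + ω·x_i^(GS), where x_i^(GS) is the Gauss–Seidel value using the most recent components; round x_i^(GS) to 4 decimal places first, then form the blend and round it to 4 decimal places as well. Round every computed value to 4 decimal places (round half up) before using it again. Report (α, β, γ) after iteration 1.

(-3.1867, -2.9616, 0.1071)

Iteration 1:
  α: GS value = (-10 - (2)·1.0000 - (3)·1.0000) / (9) = -1.6667;  α ← (1−ω)·1.0000 + ω·-1.6667 = -3.1867
  β: GS value = (-12 - (-1)·-3.1867 - (-3)·1.0000) / (8) = -1.5233;  β ← (1−ω)·1.0000 + ω·-1.5233 = -2.9616
  γ: GS value = (3 - (2)·-3.1867 - (-2)·-2.9616) / (8) = 0.4313;  γ ← (1−ω)·1.0000 + ω·0.4313 = 0.1071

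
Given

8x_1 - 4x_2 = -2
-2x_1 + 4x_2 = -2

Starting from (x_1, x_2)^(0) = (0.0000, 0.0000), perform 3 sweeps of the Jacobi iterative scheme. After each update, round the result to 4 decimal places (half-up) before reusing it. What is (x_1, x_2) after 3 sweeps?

(-0.5625, -0.7500)

Iteration 1:
  x_1 = (-2 - (-4)·0.0000) / (8) = -0.2500
  x_2 = (-2 - (-2)·0.0000) / (4) = -0.5000
Iteration 2:
  x_1 = (-2 - (-4)·-0.5000) / (8) = -0.5000
  x_2 = (-2 - (-2)·-0.2500) / (4) = -0.6250
Iteration 3:
  x_1 = (-2 - (-4)·-0.6250) / (8) = -0.5625
  x_2 = (-2 - (-2)·-0.5000) / (4) = -0.7500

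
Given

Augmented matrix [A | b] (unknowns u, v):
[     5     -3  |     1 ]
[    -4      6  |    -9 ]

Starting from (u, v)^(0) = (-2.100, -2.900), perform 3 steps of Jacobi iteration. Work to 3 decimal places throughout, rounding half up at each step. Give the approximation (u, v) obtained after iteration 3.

Iteration 1:
  u = (1 - (-3)·-2.900) / (5) = -1.540
  v = (-9 - (-4)·-2.100) / (6) = -2.900
Iteration 2:
  u = (1 - (-3)·-2.900) / (5) = -1.540
  v = (-9 - (-4)·-1.540) / (6) = -2.527
Iteration 3:
  u = (1 - (-3)·-2.527) / (5) = -1.316
  v = (-9 - (-4)·-1.540) / (6) = -2.527

(-1.316, -2.527)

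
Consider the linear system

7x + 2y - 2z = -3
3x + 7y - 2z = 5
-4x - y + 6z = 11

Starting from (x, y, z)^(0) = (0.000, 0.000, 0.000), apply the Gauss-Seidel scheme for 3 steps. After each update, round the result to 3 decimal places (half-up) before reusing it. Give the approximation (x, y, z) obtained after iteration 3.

(-0.249, 1.368, 1.895)

Iteration 1:
  x = (-3 - (2)·0.000 - (-2)·0.000) / (7) = -0.429
  y = (5 - (3)·-0.429 - (-2)·0.000) / (7) = 0.898
  z = (11 - (-4)·-0.429 - (-1)·0.898) / (6) = 1.697
Iteration 2:
  x = (-3 - (2)·0.898 - (-2)·1.697) / (7) = -0.200
  y = (5 - (3)·-0.200 - (-2)·1.697) / (7) = 1.285
  z = (11 - (-4)·-0.200 - (-1)·1.285) / (6) = 1.914
Iteration 3:
  x = (-3 - (2)·1.285 - (-2)·1.914) / (7) = -0.249
  y = (5 - (3)·-0.249 - (-2)·1.914) / (7) = 1.368
  z = (11 - (-4)·-0.249 - (-1)·1.368) / (6) = 1.895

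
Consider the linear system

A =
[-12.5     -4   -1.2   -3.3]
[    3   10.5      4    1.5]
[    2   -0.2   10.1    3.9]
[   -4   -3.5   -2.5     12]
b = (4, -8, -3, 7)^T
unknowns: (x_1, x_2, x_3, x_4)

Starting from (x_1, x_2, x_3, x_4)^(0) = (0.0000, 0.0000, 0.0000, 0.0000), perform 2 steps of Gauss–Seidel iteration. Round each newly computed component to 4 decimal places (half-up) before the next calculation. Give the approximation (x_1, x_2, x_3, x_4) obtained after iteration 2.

(-0.1424, -0.6600, -0.3706, 0.2662)

Iteration 1:
  x_1 = (4 - (-4)·0.0000 - (-1.2)·0.0000 - (-3.3)·0.0000) / (-12.5) = -0.3200
  x_2 = (-8 - (3)·-0.3200 - (4)·0.0000 - (1.5)·0.0000) / (10.5) = -0.6705
  x_3 = (-3 - (2)·-0.3200 - (-0.2)·-0.6705 - (3.9)·0.0000) / (10.1) = -0.2469
  x_4 = (7 - (-4)·-0.3200 - (-3.5)·-0.6705 - (-2.5)·-0.2469) / (12) = 0.2297
Iteration 2:
  x_1 = (4 - (-4)·-0.6705 - (-1.2)·-0.2469 - (-3.3)·0.2297) / (-12.5) = -0.1424
  x_2 = (-8 - (3)·-0.1424 - (4)·-0.2469 - (1.5)·0.2297) / (10.5) = -0.6600
  x_3 = (-3 - (2)·-0.1424 - (-0.2)·-0.6600 - (3.9)·0.2297) / (10.1) = -0.3706
  x_4 = (7 - (-4)·-0.1424 - (-3.5)·-0.6600 - (-2.5)·-0.3706) / (12) = 0.2662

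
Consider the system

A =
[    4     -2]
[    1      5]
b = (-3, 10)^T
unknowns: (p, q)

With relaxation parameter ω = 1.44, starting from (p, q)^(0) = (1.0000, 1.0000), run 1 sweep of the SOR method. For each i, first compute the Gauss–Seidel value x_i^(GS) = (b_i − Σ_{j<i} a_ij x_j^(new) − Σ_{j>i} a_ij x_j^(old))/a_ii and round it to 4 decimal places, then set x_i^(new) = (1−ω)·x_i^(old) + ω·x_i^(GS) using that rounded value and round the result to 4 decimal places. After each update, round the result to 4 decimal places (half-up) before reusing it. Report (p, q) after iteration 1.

Iteration 1:
  p: GS value = (-3 - (-2)·1.0000) / (4) = -0.2500;  p ← (1−ω)·1.0000 + ω·-0.2500 = -0.8000
  q: GS value = (10 - (1)·-0.8000) / (5) = 2.1600;  q ← (1−ω)·1.0000 + ω·2.1600 = 2.6704

(-0.8000, 2.6704)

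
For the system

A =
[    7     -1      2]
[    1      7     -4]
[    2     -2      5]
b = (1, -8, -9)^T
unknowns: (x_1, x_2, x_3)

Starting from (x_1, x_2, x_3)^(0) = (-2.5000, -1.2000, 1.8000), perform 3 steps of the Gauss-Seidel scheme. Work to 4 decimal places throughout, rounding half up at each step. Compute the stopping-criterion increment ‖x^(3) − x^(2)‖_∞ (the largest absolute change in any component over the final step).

Iteration 1:
  x_1 = (1 - (-1)·-1.2000 - (2)·1.8000) / (7) = -0.5429
  x_2 = (-8 - (1)·-0.5429 - (-4)·1.8000) / (7) = -0.0367
  x_3 = (-9 - (2)·-0.5429 - (-2)·-0.0367) / (5) = -1.5975
Iteration 2:
  x_1 = (1 - (-1)·-0.0367 - (2)·-1.5975) / (7) = 0.5940
  x_2 = (-8 - (1)·0.5940 - (-4)·-1.5975) / (7) = -2.1406
  x_3 = (-9 - (2)·0.5940 - (-2)·-2.1406) / (5) = -2.8938
Iteration 3:
  x_1 = (1 - (-1)·-2.1406 - (2)·-2.8938) / (7) = 0.6639
  x_2 = (-8 - (1)·0.6639 - (-4)·-2.8938) / (7) = -2.8913
  x_3 = (-9 - (2)·0.6639 - (-2)·-2.8913) / (5) = -3.2221
Change: (0.0699, -0.7507, -0.3283) → max |·| = 0.7507

0.7507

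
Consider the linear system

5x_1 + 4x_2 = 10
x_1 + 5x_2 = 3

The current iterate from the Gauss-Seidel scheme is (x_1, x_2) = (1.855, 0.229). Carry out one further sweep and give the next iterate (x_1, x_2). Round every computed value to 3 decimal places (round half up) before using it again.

One sweep:
  x_1 = (10 - (4)·0.229) / (5) = 1.817
  x_2 = (3 - (1)·1.817) / (5) = 0.237

(1.817, 0.237)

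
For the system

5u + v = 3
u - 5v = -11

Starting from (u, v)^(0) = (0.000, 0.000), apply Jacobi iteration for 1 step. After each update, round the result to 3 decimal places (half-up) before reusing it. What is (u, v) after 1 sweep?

Iteration 1:
  u = (3 - (1)·0.000) / (5) = 0.600
  v = (-11 - (1)·0.000) / (-5) = 2.200

(0.600, 2.200)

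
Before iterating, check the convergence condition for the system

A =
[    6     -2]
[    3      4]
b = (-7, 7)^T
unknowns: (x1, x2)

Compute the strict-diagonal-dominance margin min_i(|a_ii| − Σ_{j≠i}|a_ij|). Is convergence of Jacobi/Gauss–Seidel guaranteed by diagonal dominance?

1

row 1: |6| − (2) = 4
row 2: |4| − (3) = 1
minimum over rows = 1 → strictly diagonally dominant (convergence guaranteed)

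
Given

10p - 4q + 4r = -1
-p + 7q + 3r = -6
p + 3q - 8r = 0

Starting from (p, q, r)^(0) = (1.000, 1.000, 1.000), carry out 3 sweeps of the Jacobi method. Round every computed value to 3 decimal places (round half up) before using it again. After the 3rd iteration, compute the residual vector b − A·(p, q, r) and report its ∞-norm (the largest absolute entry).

1.484

Iteration 1:
  p = (-1 - (-4)·1.000 - (4)·1.000) / (10) = -0.100
  q = (-6 - (-1)·1.000 - (3)·1.000) / (7) = -1.143
  r = (0 - (1)·1.000 - (3)·1.000) / (-8) = 0.500
Iteration 2:
  p = (-1 - (-4)·-1.143 - (4)·0.500) / (10) = -0.757
  q = (-6 - (-1)·-0.100 - (3)·0.500) / (7) = -1.086
  r = (0 - (1)·-0.100 - (3)·-1.143) / (-8) = -0.441
Iteration 3:
  p = (-1 - (-4)·-1.086 - (4)·-0.441) / (10) = -0.358
  q = (-6 - (-1)·-0.757 - (3)·-0.441) / (7) = -0.776
  r = (0 - (1)·-0.757 - (3)·-1.086) / (-8) = -0.502
Residual b − A·x = (1.484, 0.580, -1.330); ∞-norm = 1.484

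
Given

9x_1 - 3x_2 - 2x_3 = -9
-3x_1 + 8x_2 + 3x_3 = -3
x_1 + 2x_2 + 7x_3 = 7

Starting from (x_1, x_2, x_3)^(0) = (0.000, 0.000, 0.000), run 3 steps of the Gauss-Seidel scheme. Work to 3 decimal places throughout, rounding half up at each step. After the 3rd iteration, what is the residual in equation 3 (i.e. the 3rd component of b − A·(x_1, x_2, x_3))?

0.001

Iteration 1:
  x_1 = (-9 - (-3)·0.000 - (-2)·0.000) / (9) = -1.000
  x_2 = (-3 - (-3)·-1.000 - (3)·0.000) / (8) = -0.750
  x_3 = (7 - (1)·-1.000 - (2)·-0.750) / (7) = 1.357
Iteration 2:
  x_1 = (-9 - (-3)·-0.750 - (-2)·1.357) / (9) = -0.948
  x_2 = (-3 - (-3)·-0.948 - (3)·1.357) / (8) = -1.239
  x_3 = (7 - (1)·-0.948 - (2)·-1.239) / (7) = 1.489
Iteration 3:
  x_1 = (-9 - (-3)·-1.239 - (-2)·1.489) / (9) = -1.082
  x_2 = (-3 - (-3)·-1.082 - (3)·1.489) / (8) = -1.339
  x_3 = (7 - (1)·-1.082 - (2)·-1.339) / (7) = 1.537
Residual b − A·x = (-0.205, -0.145, 0.001)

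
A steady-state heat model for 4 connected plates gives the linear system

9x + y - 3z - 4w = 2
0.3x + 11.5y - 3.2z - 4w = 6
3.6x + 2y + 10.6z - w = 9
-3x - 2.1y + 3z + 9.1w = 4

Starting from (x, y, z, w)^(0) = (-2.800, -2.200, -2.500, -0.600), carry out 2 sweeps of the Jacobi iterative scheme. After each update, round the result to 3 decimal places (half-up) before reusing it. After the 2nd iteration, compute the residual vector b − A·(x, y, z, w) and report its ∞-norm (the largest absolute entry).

10.678

Iteration 1:
  x = (2 - (1)·-2.200 - (-3)·-2.500 - (-4)·-0.600) / (9) = -0.633
  y = (6 - (0.3)·-2.800 - (-3.2)·-2.500 - (-4)·-0.600) / (11.5) = -0.310
  z = (9 - (3.6)·-2.800 - (2)·-2.200 - (-1)·-0.600) / (10.6) = 2.158
  w = (4 - (-3)·-2.800 - (-2.1)·-2.200 - (3)·-2.500) / (9.1) = -0.167
Iteration 2:
  x = (2 - (1)·-0.310 - (-3)·2.158 - (-4)·-0.167) / (9) = 0.902
  y = (6 - (0.3)·-0.633 - (-3.2)·2.158 - (-4)·-0.167) / (11.5) = 1.081
  z = (9 - (3.6)·-0.633 - (2)·-0.310 - (-1)·-0.167) / (10.6) = 1.107
  w = (4 - (-3)·-0.633 - (-2.1)·-0.310 - (3)·2.158) / (9.1) = -0.552
Residual b − A·x = (-6.086, -5.368, -8.695, 10.678); ∞-norm = 10.678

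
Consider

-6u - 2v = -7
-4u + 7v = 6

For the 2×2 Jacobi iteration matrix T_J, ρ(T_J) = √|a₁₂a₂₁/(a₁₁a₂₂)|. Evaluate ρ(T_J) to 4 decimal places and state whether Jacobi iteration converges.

0.4364

a₁₂a₂₁/(a₁₁a₂₂) = (-2)·(-4) / ((-6)·(7)) = -0.190476
ρ = √|-0.190476| = √0.190476 = 0.4364
ρ < 1, so Jacobi converges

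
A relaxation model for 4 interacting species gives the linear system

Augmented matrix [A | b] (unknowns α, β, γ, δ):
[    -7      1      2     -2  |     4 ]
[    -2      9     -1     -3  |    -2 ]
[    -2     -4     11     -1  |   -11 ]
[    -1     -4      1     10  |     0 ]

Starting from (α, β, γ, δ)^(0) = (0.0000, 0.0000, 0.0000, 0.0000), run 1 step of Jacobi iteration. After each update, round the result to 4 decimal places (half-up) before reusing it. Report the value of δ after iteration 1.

Iteration 1:
  α = (4 - (1)·0.0000 - (2)·0.0000 - (-2)·0.0000) / (-7) = -0.5714
  β = (-2 - (-2)·0.0000 - (-1)·0.0000 - (-3)·0.0000) / (9) = -0.2222
  γ = (-11 - (-2)·0.0000 - (-4)·0.0000 - (-1)·0.0000) / (11) = -1.0000
  δ = (0 - (-1)·0.0000 - (-4)·0.0000 - (1)·0.0000) / (10) = 0.0000

0.0000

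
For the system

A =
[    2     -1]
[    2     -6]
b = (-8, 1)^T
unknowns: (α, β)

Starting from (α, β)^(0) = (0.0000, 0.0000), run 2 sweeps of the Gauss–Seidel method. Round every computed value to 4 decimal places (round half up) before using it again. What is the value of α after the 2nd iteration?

-4.7500

Iteration 1:
  α = (-8 - (-1)·0.0000) / (2) = -4.0000
  β = (1 - (2)·-4.0000) / (-6) = -1.5000
Iteration 2:
  α = (-8 - (-1)·-1.5000) / (2) = -4.7500
  β = (1 - (2)·-4.7500) / (-6) = -1.7500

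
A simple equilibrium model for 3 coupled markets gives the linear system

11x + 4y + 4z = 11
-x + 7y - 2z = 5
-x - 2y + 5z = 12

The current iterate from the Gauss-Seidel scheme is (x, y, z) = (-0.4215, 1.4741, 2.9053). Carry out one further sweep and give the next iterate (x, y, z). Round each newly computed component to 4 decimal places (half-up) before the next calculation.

(-0.5925, 1.4597, 2.8654)

One sweep:
  x = (11 - (4)·1.4741 - (4)·2.9053) / (11) = -0.5925
  y = (5 - (-1)·-0.5925 - (-2)·2.9053) / (7) = 1.4597
  z = (12 - (-1)·-0.5925 - (-2)·1.4597) / (5) = 2.8654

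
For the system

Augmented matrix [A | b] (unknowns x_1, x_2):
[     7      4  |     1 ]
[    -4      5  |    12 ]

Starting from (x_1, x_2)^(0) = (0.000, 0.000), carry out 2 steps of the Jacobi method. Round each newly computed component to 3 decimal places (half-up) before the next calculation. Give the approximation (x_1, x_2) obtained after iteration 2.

(-1.229, 2.514)

Iteration 1:
  x_1 = (1 - (4)·0.000) / (7) = 0.143
  x_2 = (12 - (-4)·0.000) / (5) = 2.400
Iteration 2:
  x_1 = (1 - (4)·2.400) / (7) = -1.229
  x_2 = (12 - (-4)·0.143) / (5) = 2.514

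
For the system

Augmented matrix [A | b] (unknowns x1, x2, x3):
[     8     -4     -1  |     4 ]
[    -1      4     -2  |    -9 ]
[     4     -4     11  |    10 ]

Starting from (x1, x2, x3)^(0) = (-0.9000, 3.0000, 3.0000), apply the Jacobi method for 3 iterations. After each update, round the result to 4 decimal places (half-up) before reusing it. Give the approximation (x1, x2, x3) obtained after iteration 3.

(0.2151, -2.3287, 0.6196)

Iteration 1:
  x1 = (4 - (-4)·3.0000 - (-1)·3.0000) / (8) = 2.3750
  x2 = (-9 - (-1)·-0.9000 - (-2)·3.0000) / (4) = -0.9750
  x3 = (10 - (4)·-0.9000 - (-4)·3.0000) / (11) = 2.3273
Iteration 2:
  x1 = (4 - (-4)·-0.9750 - (-1)·2.3273) / (8) = 0.3034
  x2 = (-9 - (-1)·2.3750 - (-2)·2.3273) / (4) = -0.4926
  x3 = (10 - (4)·2.3750 - (-4)·-0.9750) / (11) = -0.3091
Iteration 3:
  x1 = (4 - (-4)·-0.4926 - (-1)·-0.3091) / (8) = 0.2151
  x2 = (-9 - (-1)·0.3034 - (-2)·-0.3091) / (4) = -2.3287
  x3 = (10 - (4)·0.3034 - (-4)·-0.4926) / (11) = 0.6196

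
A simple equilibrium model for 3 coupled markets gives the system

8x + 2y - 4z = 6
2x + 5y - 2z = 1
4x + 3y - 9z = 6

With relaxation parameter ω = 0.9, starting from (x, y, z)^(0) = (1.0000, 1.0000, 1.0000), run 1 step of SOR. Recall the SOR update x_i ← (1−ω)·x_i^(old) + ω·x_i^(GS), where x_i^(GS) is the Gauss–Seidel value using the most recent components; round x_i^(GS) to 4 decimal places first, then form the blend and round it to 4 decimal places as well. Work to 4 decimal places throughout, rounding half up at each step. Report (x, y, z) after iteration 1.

Iteration 1:
  x: GS value = (6 - (2)·1.0000 - (-4)·1.0000) / (8) = 1.0000;  x ← (1−ω)·1.0000 + ω·1.0000 = 1.0000
  y: GS value = (1 - (2)·1.0000 - (-2)·1.0000) / (5) = 0.2000;  y ← (1−ω)·1.0000 + ω·0.2000 = 0.2800
  z: GS value = (6 - (4)·1.0000 - (3)·0.2800) / (-9) = -0.1289;  z ← (1−ω)·1.0000 + ω·-0.1289 = -0.0160

(1.0000, 0.2800, -0.0160)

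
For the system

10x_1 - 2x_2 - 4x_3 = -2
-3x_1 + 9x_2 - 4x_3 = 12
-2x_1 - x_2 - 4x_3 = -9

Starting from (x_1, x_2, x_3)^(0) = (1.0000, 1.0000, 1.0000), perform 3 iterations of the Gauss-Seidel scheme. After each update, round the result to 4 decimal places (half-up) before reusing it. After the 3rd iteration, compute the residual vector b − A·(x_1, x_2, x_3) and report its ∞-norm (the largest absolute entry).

0.2360

Iteration 1:
  x_1 = (-2 - (-2)·1.0000 - (-4)·1.0000) / (10) = 0.4000
  x_2 = (12 - (-3)·0.4000 - (-4)·1.0000) / (9) = 1.9111
  x_3 = (-9 - (-2)·0.4000 - (-1)·1.9111) / (-4) = 1.5722
Iteration 2:
  x_1 = (-2 - (-2)·1.9111 - (-4)·1.5722) / (10) = 0.8111
  x_2 = (12 - (-3)·0.8111 - (-4)·1.5722) / (9) = 2.3025
  x_3 = (-9 - (-2)·0.8111 - (-1)·2.3025) / (-4) = 1.2688
Iteration 3:
  x_1 = (-2 - (-2)·2.3025 - (-4)·1.2688) / (10) = 0.7680
  x_2 = (12 - (-3)·0.7680 - (-4)·1.2688) / (9) = 2.1532
  x_3 = (-9 - (-2)·0.7680 - (-1)·2.1532) / (-4) = 1.3277
Residual b − A·x = (-0.0628, 0.2360, 0.0000); ∞-norm = 0.2360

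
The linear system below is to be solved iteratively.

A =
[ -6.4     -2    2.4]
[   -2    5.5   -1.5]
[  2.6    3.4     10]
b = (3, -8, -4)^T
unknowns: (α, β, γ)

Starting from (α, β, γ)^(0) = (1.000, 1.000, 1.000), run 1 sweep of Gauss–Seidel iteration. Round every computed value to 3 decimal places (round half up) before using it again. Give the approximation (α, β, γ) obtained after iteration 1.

(-0.406, -1.329, 0.157)

Iteration 1:
  α = (3 - (-2)·1.000 - (2.4)·1.000) / (-6.4) = -0.406
  β = (-8 - (-2)·-0.406 - (-1.5)·1.000) / (5.5) = -1.329
  γ = (-4 - (2.6)·-0.406 - (3.4)·-1.329) / (10) = 0.157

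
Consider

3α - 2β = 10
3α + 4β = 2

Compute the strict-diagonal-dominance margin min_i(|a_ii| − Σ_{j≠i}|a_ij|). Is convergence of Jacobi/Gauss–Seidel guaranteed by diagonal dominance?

1

row 1: |3| − (2) = 1
row 2: |4| − (3) = 1
minimum over rows = 1 → strictly diagonally dominant (convergence guaranteed)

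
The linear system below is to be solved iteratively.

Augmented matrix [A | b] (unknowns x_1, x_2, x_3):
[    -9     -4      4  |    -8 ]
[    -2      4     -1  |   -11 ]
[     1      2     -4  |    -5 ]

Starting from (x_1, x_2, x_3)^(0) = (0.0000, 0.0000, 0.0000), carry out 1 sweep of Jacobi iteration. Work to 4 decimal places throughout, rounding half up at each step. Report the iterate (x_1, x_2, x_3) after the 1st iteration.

Iteration 1:
  x_1 = (-8 - (-4)·0.0000 - (4)·0.0000) / (-9) = 0.8889
  x_2 = (-11 - (-2)·0.0000 - (-1)·0.0000) / (4) = -2.7500
  x_3 = (-5 - (1)·0.0000 - (2)·0.0000) / (-4) = 1.2500

(0.8889, -2.7500, 1.2500)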